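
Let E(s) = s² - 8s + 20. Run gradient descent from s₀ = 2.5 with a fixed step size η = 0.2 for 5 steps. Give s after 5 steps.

3.88336

E′(s) = 2s - 8
Step 1: E′(2.5) = -3; s₁ = 2.5 − 0.2·(-3) = 3.1
Step 2: E′(3.1) = -1.8; s₂ = 3.1 − 0.2·(-1.8) = 3.46
Step 3: E′(3.46) = -1.08; s₃ = 3.46 − 0.2·(-1.08) = 3.676
Step 4: E′(3.676) = -0.648; s₄ = 3.676 − 0.2·(-0.648) = 3.8056
Step 5: E′(3.8056) = -0.3888; s₅ = 3.8056 − 0.2·(-0.3888) = 3.88336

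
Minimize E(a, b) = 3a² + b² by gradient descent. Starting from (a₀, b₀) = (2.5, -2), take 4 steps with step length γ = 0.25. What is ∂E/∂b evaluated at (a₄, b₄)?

∇E = (6a, 2b)
Step 1: at (2.5, -2), ∇E = (15, -4) → (2.5, -2) − 0.25·(15, -4) = (-1.25, -1)
Step 2: at (-1.25, -1), ∇E = (-7.5, -2) → (-1.25, -1) − 0.25·(-7.5, -2) = (0.625, -0.5)
Step 3: at (0.625, -0.5), ∇E = (3.75, -1) → (0.625, -0.5) − 0.25·(3.75, -1) = (-0.3125, -0.25)
Step 4: at (-0.3125, -0.25), ∇E = (-1.875, -0.5) → (-0.3125, -0.25) − 0.25·(-1.875, -0.5) = (0.15625, -0.125)
∂E/∂b at (0.15625, -0.125) = -0.25

-0.25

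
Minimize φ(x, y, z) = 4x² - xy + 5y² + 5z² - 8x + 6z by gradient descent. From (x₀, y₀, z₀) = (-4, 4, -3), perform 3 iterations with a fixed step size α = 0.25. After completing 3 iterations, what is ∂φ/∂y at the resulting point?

∇φ = (8x - y - 8, -x + 10y, 10z + 6)
Step 1: at (-4, 4, -3), ∇φ = (-44, 44, -24) → (-4, 4, -3) − 0.25·(-44, 44, -24) = (7, -7, 3)
Step 2: at (7, -7, 3), ∇φ = (55, -77, 36) → (7, -7, 3) − 0.25·(55, -77, 36) = (-6.75, 12.25, -6)
Step 3: at (-6.75, 12.25, -6), ∇φ = (-74.25, 129.25, -54) → (-6.75, 12.25, -6) − 0.25·(-74.25, 129.25, -54) = (11.8125, -20.0625, 7.5)
∂φ/∂y at (11.8125, -20.0625, 7.5) = -212.4375

-212.4375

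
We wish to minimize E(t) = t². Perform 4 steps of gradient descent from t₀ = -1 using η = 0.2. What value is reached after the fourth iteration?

E′(t) = 2t
t₁ = -1 − 0.2·(-2) = -0.6
t₂ = -0.6 − 0.2·(-1.2) = -0.36
t₃ = -0.36 − 0.2·(-0.72) = -0.216
t₄ = -0.216 − 0.2·(-0.432) = -0.1296

-0.1296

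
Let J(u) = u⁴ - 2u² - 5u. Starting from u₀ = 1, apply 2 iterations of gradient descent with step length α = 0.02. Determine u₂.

J′(u) = 4u³ - 4u - 5
u₁ = 1 − 0.02·(-5) = 1.1
u₂ = 1.1 − 0.02·(-4.076) = 1.18152

1.18152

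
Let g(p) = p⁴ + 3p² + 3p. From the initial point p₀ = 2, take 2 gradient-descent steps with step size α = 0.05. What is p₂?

g′(p) = 4p³ + 6p + 3
p₁ = 2 − 0.05·47 = -0.35
p₂ = -0.35 − 0.05·0.7285 = -0.386425

-0.386425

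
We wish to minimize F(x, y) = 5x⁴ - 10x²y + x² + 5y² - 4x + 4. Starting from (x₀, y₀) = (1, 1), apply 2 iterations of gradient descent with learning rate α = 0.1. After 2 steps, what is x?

0.304

∇F = (20x³ - 20xy + 2x - 4, -10x² + 10y)
(x₁, y₁) = (1, 1) − 0.1·(-2, 0) = (1.2, 1)
(x₂, y₂) = (1.2, 1) − 0.1·(8.96, -4.4) = (0.304, 1.44)
x = 0.304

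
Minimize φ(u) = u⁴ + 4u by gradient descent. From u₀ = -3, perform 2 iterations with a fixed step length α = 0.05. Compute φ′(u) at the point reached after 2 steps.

3.991292870656

φ′(u) = 4u³ + 4
Step 1: φ′(-3) = -104; u₁ = -3 − 0.05·(-104) = 2.2
Step 2: φ′(2.2) = 46.592; u₂ = 2.2 − 0.05·46.592 = -0.1296
φ′(u) at (-0.1296) = 3.991292870656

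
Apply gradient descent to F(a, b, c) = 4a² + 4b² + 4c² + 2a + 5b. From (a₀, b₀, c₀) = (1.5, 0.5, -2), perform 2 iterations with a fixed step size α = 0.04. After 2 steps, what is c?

∇F = (8a + 2, 8b + 5, 8c)
(a₁, b₁, c₁) = (1.5, 0.5, -2) − 0.04·(14, 9, -16) = (0.94, 0.14, -1.36)
(a₂, b₂, c₂) = (0.94, 0.14, -1.36) − 0.04·(9.52, 6.12, -10.88) = (0.5592, -0.1048, -0.9248)
c = -0.9248

-0.9248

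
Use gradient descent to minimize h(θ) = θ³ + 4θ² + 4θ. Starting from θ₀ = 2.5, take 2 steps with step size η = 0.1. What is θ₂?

-1.7001875

h′(θ) = 3θ² + 8θ + 4
θ₁ = 2.5 − 0.1·42.75 = -1.775
θ₂ = -1.775 − 0.1·(-0.748125) = -1.7001875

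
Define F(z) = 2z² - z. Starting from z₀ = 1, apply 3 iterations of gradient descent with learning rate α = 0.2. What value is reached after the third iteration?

0.256

F′(z) = 4z - 1
Step 1: F′(1) = 3; z₁ = 1 − 0.2·3 = 0.4
Step 2: F′(0.4) = 0.6; z₂ = 0.4 − 0.2·0.6 = 0.28
Step 3: F′(0.28) = 0.12; z₃ = 0.28 − 0.2·0.12 = 0.256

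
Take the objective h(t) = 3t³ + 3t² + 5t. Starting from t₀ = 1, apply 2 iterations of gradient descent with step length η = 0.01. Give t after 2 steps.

0.6444

h′(t) = 9t² + 6t + 5
t₁ = 1 − 0.01·20 = 0.8
t₂ = 0.8 − 0.01·15.56 = 0.6444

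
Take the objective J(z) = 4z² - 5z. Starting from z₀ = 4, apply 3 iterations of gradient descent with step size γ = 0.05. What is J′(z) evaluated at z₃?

5.832

J′(z) = 8z - 5
z₁ = 4 − 0.05·27 = 2.65
z₂ = 2.65 − 0.05·16.2 = 1.84
z₃ = 1.84 − 0.05·9.72 = 1.354
J′(z) at (1.354) = 5.832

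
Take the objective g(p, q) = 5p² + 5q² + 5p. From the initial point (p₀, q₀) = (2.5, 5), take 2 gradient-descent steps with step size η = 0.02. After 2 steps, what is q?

3.2

∇g = (10p + 5, 10q)
(p₁, q₁) = (2.5, 5) − 0.02·(30, 50) = (1.9, 4)
(p₂, q₂) = (1.9, 4) − 0.02·(24, 40) = (1.42, 3.2)
q = 3.2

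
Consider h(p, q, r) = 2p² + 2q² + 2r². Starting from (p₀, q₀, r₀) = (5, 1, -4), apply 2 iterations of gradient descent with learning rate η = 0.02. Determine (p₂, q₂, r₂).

(4.232, 0.8464, -3.3856)

∇h = (4p, 4q, 4r)
Step 1: at (5, 1, -4), ∇h = (20, 4, -16) → (5, 1, -4) − 0.02·(20, 4, -16) = (4.6, 0.92, -3.68)
Step 2: at (4.6, 0.92, -3.68), ∇h = (18.4, 3.68, -14.72) → (4.6, 0.92, -3.68) − 0.02·(18.4, 3.68, -14.72) = (4.232, 0.8464, -3.3856)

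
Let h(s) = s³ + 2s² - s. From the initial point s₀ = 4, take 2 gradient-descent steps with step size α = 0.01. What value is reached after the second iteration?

h′(s) = 3s² + 4s - 1
Step 1: h′(4) = 63; s₁ = 4 − 0.01·63 = 3.37
Step 2: h′(3.37) = 46.5507; s₂ = 3.37 − 0.01·46.5507 = 2.904493

2.904493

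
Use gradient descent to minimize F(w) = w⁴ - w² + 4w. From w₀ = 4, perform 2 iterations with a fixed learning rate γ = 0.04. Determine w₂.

F′(w) = 4w³ - 2w + 4
Step 1: F′(4) = 252; w₁ = 4 − 0.04·252 = -6.08
Step 2: F′(-6.08) = -882.862848; w₂ = -6.08 − 0.04·(-882.862848) = 29.23451392

29.23451392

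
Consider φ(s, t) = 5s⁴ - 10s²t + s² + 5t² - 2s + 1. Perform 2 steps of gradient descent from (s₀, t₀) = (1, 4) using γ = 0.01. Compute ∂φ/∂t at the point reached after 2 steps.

-2.2742784

∇φ = (20s³ - 20st + 2s - 2, -10s² + 10t)
Step 1: at (1, 4), ∇φ = (-60, 30) → (1, 4) − 0.01·(-60, 30) = (1.6, 3.7)
Step 2: at (1.6, 3.7), ∇φ = (-35.28, 11.4) → (1.6, 3.7) − 0.01·(-35.28, 11.4) = (1.9528, 3.586)
∂φ/∂t at (1.9528, 3.586) = -2.2742784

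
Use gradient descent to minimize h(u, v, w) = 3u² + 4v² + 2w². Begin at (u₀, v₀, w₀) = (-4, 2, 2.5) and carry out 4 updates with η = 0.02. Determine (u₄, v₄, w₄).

(-2.39878144, 0.99574272, 1.7909824)

∇h = (6u, 8v, 4w)
(u₁, v₁, w₁) = (-4, 2, 2.5) − 0.02·(-24, 16, 10) = (-3.52, 1.68, 2.3)
(u₂, v₂, w₂) = (-3.52, 1.68, 2.3) − 0.02·(-21.12, 13.44, 9.2) = (-3.0976, 1.4112, 2.116)
(u₃, v₃, w₃) = (-3.0976, 1.4112, 2.116) − 0.02·(-18.5856, 11.2896, 8.464) = (-2.725888, 1.185408, 1.94672)
(u₄, v₄, w₄) = (-2.725888, 1.185408, 1.94672) − 0.02·(-16.355328, 9.483264, 7.78688) = (-2.39878144, 0.99574272, 1.7909824)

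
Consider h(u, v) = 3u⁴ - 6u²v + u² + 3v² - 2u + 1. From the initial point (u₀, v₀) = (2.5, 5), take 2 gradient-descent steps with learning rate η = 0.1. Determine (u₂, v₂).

(-7.26635, 3.7415)

∇h = (12u³ - 12uv + 2u - 2, -6u² + 6v)
(u₁, v₁) = (2.5, 5) − 0.1·(40.5, -7.5) = (-1.55, 5.75)
(u₂, v₂) = (-1.55, 5.75) − 0.1·(57.1635, 20.085) = (-7.26635, 3.7415)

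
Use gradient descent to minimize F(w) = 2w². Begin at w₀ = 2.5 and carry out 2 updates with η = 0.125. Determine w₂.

F′(w) = 4w
Step 1: F′(2.5) = 10; w₁ = 2.5 − 0.125·10 = 1.25
Step 2: F′(1.25) = 5; w₂ = 1.25 − 0.125·5 = 0.625

0.625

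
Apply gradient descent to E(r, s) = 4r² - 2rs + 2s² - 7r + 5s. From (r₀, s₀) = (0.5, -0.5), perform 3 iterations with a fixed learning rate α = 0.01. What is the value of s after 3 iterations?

-0.556488

∇E = (8r - 2s - 7, -2r + 4s + 5)
(r₁, s₁) = (0.5, -0.5) − 0.01·(-2, 2) = (0.52, -0.52)
(r₂, s₂) = (0.52, -0.52) − 0.01·(-1.8, 1.88) = (0.538, -0.5388)
(r₃, s₃) = (0.538, -0.5388) − 0.01·(-1.6184, 1.7688) = (0.554184, -0.556488)
s = -0.556488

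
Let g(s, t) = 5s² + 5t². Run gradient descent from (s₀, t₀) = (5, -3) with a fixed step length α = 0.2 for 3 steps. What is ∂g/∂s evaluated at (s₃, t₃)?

∇g = (10s, 10t)
(s₁, t₁) = (5, -3) − 0.2·(50, -30) = (-5, 3)
(s₂, t₂) = (-5, 3) − 0.2·(-50, 30) = (5, -3)
(s₃, t₃) = (5, -3) − 0.2·(50, -30) = (-5, 3)
∂g/∂s at (-5, 3) = -50

-50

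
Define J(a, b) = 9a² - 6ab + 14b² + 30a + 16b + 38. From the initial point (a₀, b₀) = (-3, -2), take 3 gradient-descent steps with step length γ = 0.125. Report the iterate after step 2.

∇J = (18a - 6b + 30, -6a + 28b + 16)
(a₁, b₁) = (-3, -2) − 0.125·(-12, -22) = (-1.5, 0.75)
(a₂, b₂) = (-1.5, 0.75) − 0.125·(-1.5, 46) = (-1.3125, -5)

(-1.3125, -5)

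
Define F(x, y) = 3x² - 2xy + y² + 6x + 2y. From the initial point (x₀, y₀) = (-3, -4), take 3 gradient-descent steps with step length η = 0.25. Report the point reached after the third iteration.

∇F = (6x - 2y + 6, -2x + 2y + 2)
Step 1: at (-3, -4), ∇F = (-4, 0) → (-3, -4) − 0.25·(-4, 0) = (-2, -4)
Step 2: at (-2, -4), ∇F = (2, -2) → (-2, -4) − 0.25·(2, -2) = (-2.5, -3.5)
Step 3: at (-2.5, -3.5), ∇F = (-2, 0) → (-2.5, -3.5) − 0.25·(-2, 0) = (-2, -3.5)

(-2, -3.5)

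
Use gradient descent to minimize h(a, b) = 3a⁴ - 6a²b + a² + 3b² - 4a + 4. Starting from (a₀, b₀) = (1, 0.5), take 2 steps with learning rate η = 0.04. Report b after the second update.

∇h = (12a³ - 12ab + 2a - 4, -6a² + 6b)
(a₁, b₁) = (1, 0.5) − 0.04·(4, -3) = (0.84, 0.62)
(a₂, b₂) = (0.84, 0.62) − 0.04·(-1.457152, -0.5136) = (0.89828608, 0.640544)
b = 0.640544

0.640544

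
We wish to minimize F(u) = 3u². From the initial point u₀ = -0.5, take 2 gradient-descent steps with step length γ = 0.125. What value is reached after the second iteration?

F′(u) = 6u
Step 1: F′(-0.5) = -3; u₁ = -0.5 − 0.125·(-3) = -0.125
Step 2: F′(-0.125) = -0.75; u₂ = -0.125 − 0.125·(-0.75) = -0.03125

-0.03125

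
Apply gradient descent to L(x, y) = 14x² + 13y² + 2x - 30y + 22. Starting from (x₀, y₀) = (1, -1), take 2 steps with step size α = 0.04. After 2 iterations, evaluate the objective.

∇L = (28x + 2, 26y - 30)
Step 1: at (1, -1), ∇L = (30, -56) → (1, -1) − 0.04·(30, -56) = (-0.2, 1.24)
Step 2: at (-0.2, 1.24), ∇L = (-3.6, 2.24) → (-0.2, 1.24) − 0.04·(-3.6, 2.24) = (-0.056, 1.1504)
L(-0.056, 1.1504) = 4.62436608

4.62436608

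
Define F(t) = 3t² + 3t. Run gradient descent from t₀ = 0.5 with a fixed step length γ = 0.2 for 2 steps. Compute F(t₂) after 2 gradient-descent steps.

F′(t) = 6t + 3
t₁ = 0.5 − 0.2·6 = -0.7
t₂ = -0.7 − 0.2·(-1.2) = -0.46
F(-0.46) = -0.7452

-0.7452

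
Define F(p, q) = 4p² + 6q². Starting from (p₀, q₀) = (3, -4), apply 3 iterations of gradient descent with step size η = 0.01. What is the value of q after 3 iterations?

∇F = (8p, 12q)
(p₁, q₁) = (3, -4) − 0.01·(24, -48) = (2.76, -3.52)
(p₂, q₂) = (2.76, -3.52) − 0.01·(22.08, -42.24) = (2.5392, -3.0976)
(p₃, q₃) = (2.5392, -3.0976) − 0.01·(20.3136, -37.1712) = (2.336064, -2.725888)
q = -2.725888

-2.725888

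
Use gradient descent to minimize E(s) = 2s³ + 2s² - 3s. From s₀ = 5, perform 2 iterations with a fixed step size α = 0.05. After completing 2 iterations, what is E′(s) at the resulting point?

182.042963375

E′(s) = 6s² + 4s - 3
s₁ = 5 − 0.05·167 = -3.35
s₂ = -3.35 − 0.05·50.935 = -5.89675
E′(s) at (-5.89675) = 182.042963375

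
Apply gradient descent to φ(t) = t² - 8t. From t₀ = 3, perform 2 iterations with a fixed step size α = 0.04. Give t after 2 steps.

φ′(t) = 2t - 8
Step 1: φ′(3) = -2; t₁ = 3 − 0.04·(-2) = 3.08
Step 2: φ′(3.08) = -1.84; t₂ = 3.08 − 0.04·(-1.84) = 3.1536

3.1536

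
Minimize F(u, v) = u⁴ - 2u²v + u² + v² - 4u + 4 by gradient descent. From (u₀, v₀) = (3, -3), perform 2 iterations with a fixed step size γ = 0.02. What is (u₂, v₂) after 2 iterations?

∇F = (4u³ - 4uv + 2u - 4, -2u² + 2v)
Step 1: at (3, -3), ∇F = (146, -24) → (3, -3) − 0.02·(146, -24) = (0.08, -2.52)
Step 2: at (0.08, -2.52), ∇F = (-3.031552, -5.0528) → (0.08, -2.52) − 0.02·(-3.031552, -5.0528) = (0.14063104, -2.418944)

(0.14063104, -2.418944)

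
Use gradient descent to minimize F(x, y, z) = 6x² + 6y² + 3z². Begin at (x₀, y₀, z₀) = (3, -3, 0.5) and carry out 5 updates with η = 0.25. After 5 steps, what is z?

-0.015625

∇F = (12x, 12y, 6z)
(x₁, y₁, z₁) = (3, -3, 0.5) − 0.25·(36, -36, 3) = (-6, 6, -0.25)
(x₂, y₂, z₂) = (-6, 6, -0.25) − 0.25·(-72, 72, -1.5) = (12, -12, 0.125)
(x₃, y₃, z₃) = (12, -12, 0.125) − 0.25·(144, -144, 0.75) = (-24, 24, -0.0625)
(x₄, y₄, z₄) = (-24, 24, -0.0625) − 0.25·(-288, 288, -0.375) = (48, -48, 0.03125)
(x₅, y₅, z₅) = (48, -48, 0.03125) − 0.25·(576, -576, 0.1875) = (-96, 96, -0.015625)
z = -0.015625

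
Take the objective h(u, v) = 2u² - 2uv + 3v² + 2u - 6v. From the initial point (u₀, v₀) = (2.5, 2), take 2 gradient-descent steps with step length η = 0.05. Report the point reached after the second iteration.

∇h = (4u - 2v + 2, -2u + 6v - 6)
Step 1: at (2.5, 2), ∇h = (8, 1) → (2.5, 2) − 0.05·(8, 1) = (2.1, 1.95)
Step 2: at (2.1, 1.95), ∇h = (6.5, 1.5) → (2.1, 1.95) − 0.05·(6.5, 1.5) = (1.775, 1.875)

(1.775, 1.875)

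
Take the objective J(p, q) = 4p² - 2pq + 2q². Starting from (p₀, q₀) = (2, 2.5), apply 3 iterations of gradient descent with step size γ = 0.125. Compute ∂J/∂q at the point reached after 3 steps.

∇J = (8p - 2q, -2p + 4q)
(p₁, q₁) = (2, 2.5) − 0.125·(11, 6) = (0.625, 1.75)
(p₂, q₂) = (0.625, 1.75) − 0.125·(1.5, 5.75) = (0.4375, 1.03125)
(p₃, q₃) = (0.4375, 1.03125) − 0.125·(1.4375, 3.25) = (0.2578125, 0.625)
∂J/∂q at (0.2578125, 0.625) = 1.984375

1.984375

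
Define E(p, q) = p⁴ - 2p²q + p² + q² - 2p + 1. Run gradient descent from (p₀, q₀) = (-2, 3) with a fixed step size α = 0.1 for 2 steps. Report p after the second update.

∇E = (4p³ - 4pq + 2p - 2, -2p² + 2q)
Step 1: at (-2, 3), ∇E = (-14, -2) → (-2, 3) − 0.1·(-14, -2) = (-0.6, 3.2)
Step 2: at (-0.6, 3.2), ∇E = (3.616, 5.68) → (-0.6, 3.2) − 0.1·(3.616, 5.68) = (-0.9616, 2.632)
p = -0.9616

-0.9616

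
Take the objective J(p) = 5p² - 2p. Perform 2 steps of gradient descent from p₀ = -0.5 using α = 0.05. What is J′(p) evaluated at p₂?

-1.75

J′(p) = 10p - 2
Step 1: J′(-0.5) = -7; p₁ = -0.5 − 0.05·(-7) = -0.15
Step 2: J′(-0.15) = -3.5; p₂ = -0.15 − 0.05·(-3.5) = 0.025
J′(p) at (0.025) = -1.75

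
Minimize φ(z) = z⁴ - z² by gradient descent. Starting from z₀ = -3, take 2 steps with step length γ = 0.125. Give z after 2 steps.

φ′(z) = 4z³ - 2z
Step 1: φ′(-3) = -102; z₁ = -3 − 0.125·(-102) = 9.75
Step 2: φ′(9.75) = 3687.9375; z₂ = 9.75 − 0.125·3687.9375 = -451.2421875

-451.2421875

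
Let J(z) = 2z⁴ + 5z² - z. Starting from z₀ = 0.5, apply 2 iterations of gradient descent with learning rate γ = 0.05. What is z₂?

0.16875

J′(z) = 8z³ + 10z - 1
z₁ = 0.5 − 0.05·5 = 0.25
z₂ = 0.25 − 0.05·1.625 = 0.16875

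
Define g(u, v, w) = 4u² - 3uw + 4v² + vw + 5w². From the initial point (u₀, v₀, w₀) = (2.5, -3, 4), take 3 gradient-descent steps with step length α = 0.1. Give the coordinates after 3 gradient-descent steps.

(0.314, -0.122, 0.227)

∇g = (8u - 3w, 8v + w, -3u + v + 10w)
(u₁, v₁, w₁) = (2.5, -3, 4) − 0.1·(8, -20, 29.5) = (1.7, -1, 1.05)
(u₂, v₂, w₂) = (1.7, -1, 1.05) − 0.1·(10.45, -6.95, 4.4) = (0.655, -0.305, 0.61)
(u₃, v₃, w₃) = (0.655, -0.305, 0.61) − 0.1·(3.41, -1.83, 3.83) = (0.314, -0.122, 0.227)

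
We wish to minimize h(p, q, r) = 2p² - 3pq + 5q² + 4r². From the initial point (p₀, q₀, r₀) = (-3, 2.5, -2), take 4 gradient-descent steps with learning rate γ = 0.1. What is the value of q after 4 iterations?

-0.19035

∇h = (4p - 3q, -3p + 10q, 8r)
(p₁, q₁, r₁) = (-3, 2.5, -2) − 0.1·(-19.5, 34, -16) = (-1.05, -0.9, -0.4)
(p₂, q₂, r₂) = (-1.05, -0.9, -0.4) − 0.1·(-1.5, -5.85, -3.2) = (-0.9, -0.315, -0.08)
(p₃, q₃, r₃) = (-0.9, -0.315, -0.08) − 0.1·(-2.655, -0.45, -0.64) = (-0.6345, -0.27, -0.016)
(p₄, q₄, r₄) = (-0.6345, -0.27, -0.016) − 0.1·(-1.728, -0.7965, -0.128) = (-0.4617, -0.19035, -0.0032)
q = -0.19035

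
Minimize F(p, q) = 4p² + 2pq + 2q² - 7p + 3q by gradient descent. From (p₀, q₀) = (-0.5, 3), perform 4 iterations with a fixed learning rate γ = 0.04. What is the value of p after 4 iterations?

0.18656128

∇F = (8p + 2q - 7, 2p + 4q + 3)
(p₁, q₁) = (-0.5, 3) − 0.04·(-5, 14) = (-0.3, 2.44)
(p₂, q₂) = (-0.3, 2.44) − 0.04·(-4.52, 12.16) = (-0.1192, 1.9536)
(p₃, q₃) = (-0.1192, 1.9536) − 0.04·(-4.0464, 10.576) = (0.042656, 1.53056)
(p₄, q₄) = (0.042656, 1.53056) − 0.04·(-3.597632, 9.207552) = (0.18656128, 1.16225792)
p = 0.18656128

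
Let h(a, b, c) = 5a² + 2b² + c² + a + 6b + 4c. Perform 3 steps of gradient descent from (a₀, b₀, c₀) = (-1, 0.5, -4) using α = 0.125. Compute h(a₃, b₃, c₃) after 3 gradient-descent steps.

-7.71209716796875

∇h = (10a + 1, 4b + 6, 2c + 4)
Step 1: at (-1, 0.5, -4), ∇h = (-9, 8, -4) → (-1, 0.5, -4) − 0.125·(-9, 8, -4) = (0.125, -0.5, -3.5)
Step 2: at (0.125, -0.5, -3.5), ∇h = (2.25, 4, -3) → (0.125, -0.5, -3.5) − 0.125·(2.25, 4, -3) = (-0.15625, -1, -3.125)
Step 3: at (-0.15625, -1, -3.125), ∇h = (-0.5625, 2, -2.25) → (-0.15625, -1, -3.125) − 0.125·(-0.5625, 2, -2.25) = (-0.0859375, -1.25, -2.84375)
h(-0.0859375, -1.25, -2.84375) = -7.71209716796875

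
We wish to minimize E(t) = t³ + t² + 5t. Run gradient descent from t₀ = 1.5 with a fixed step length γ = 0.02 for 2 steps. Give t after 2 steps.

E′(t) = 3t² + 2t + 5
t₁ = 1.5 − 0.02·14.75 = 1.205
t₂ = 1.205 − 0.02·11.766075 = 0.9696785

0.9696785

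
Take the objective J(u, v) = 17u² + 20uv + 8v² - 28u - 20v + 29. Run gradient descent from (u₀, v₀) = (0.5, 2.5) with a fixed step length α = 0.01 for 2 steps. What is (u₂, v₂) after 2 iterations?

(-0.0874, 2.026)

∇J = (34u + 20v - 28, 20u + 16v - 20)
(u₁, v₁) = (0.5, 2.5) − 0.01·(39, 30) = (0.11, 2.2)
(u₂, v₂) = (0.11, 2.2) − 0.01·(19.74, 17.4) = (-0.0874, 2.026)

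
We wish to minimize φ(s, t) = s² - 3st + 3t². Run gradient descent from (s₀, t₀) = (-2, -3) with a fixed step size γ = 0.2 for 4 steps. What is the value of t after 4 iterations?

∇φ = (2s - 3t, -3s + 6t)
Step 1: at (-2, -3), ∇φ = (5, -12) → (-2, -3) − 0.2·(5, -12) = (-3, -0.6)
Step 2: at (-3, -0.6), ∇φ = (-4.2, 5.4) → (-3, -0.6) − 0.2·(-4.2, 5.4) = (-2.16, -1.68)
Step 3: at (-2.16, -1.68), ∇φ = (0.72, -3.6) → (-2.16, -1.68) − 0.2·(0.72, -3.6) = (-2.304, -0.96)
Step 4: at (-2.304, -0.96), ∇φ = (-1.728, 1.152) → (-2.304, -0.96) − 0.2·(-1.728, 1.152) = (-1.9584, -1.1904)
t = -1.1904

-1.1904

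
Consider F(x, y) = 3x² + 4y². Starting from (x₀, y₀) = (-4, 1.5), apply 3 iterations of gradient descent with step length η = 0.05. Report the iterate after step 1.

(-2.8, 0.9)

∇F = (6x, 8y)
(x₁, y₁) = (-4, 1.5) − 0.05·(-24, 12) = (-2.8, 0.9)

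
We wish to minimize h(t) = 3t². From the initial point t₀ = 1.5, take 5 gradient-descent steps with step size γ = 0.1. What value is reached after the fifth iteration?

0.01536

h′(t) = 6t
t₁ = 1.5 − 0.1·9 = 0.6
t₂ = 0.6 − 0.1·3.6 = 0.24
t₃ = 0.24 − 0.1·1.44 = 0.096
t₄ = 0.096 − 0.1·0.576 = 0.0384
t₅ = 0.0384 − 0.1·0.2304 = 0.01536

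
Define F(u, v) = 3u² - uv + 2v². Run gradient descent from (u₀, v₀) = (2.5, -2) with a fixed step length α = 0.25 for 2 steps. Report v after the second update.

∇F = (6u - v, -u + 4v)
Step 1: at (2.5, -2), ∇F = (17, -10.5) → (2.5, -2) − 0.25·(17, -10.5) = (-1.75, 0.625)
Step 2: at (-1.75, 0.625), ∇F = (-11.125, 4.25) → (-1.75, 0.625) − 0.25·(-11.125, 4.25) = (1.03125, -0.4375)
v = -0.4375

-0.4375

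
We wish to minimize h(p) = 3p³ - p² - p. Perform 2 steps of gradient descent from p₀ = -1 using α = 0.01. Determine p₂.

-1.2209

h′(p) = 9p² - 2p - 1
p₁ = -1 − 0.01·10 = -1.1
p₂ = -1.1 − 0.01·12.09 = -1.2209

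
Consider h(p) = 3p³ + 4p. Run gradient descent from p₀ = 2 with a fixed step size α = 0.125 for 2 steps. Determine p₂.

h′(p) = 9p² + 4
p₁ = 2 − 0.125·40 = -3
p₂ = -3 − 0.125·85 = -13.625

-13.625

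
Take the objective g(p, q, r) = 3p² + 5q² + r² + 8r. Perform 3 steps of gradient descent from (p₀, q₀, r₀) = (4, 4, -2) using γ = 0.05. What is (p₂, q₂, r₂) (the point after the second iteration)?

∇g = (6p, 10q, 2r + 8)
Step 1: at (4, 4, -2), ∇g = (24, 40, 4) → (4, 4, -2) − 0.05·(24, 40, 4) = (2.8, 2, -2.2)
Step 2: at (2.8, 2, -2.2), ∇g = (16.8, 20, 3.6) → (2.8, 2, -2.2) − 0.05·(16.8, 20, 3.6) = (1.96, 1, -2.38)

(1.96, 1, -2.38)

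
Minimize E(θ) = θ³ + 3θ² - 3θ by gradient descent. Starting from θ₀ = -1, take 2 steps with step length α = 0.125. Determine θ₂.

0.2890625

E′(θ) = 3θ² + 6θ - 3
θ₁ = -1 − 0.125·(-6) = -0.25
θ₂ = -0.25 − 0.125·(-4.3125) = 0.2890625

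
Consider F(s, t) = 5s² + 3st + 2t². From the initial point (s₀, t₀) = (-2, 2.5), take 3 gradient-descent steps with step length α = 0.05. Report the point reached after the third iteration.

∇F = (10s + 3t, 3s + 4t)
Step 1: at (-2, 2.5), ∇F = (-12.5, 4) → (-2, 2.5) − 0.05·(-12.5, 4) = (-1.375, 2.3)
Step 2: at (-1.375, 2.3), ∇F = (-6.85, 5.075) → (-1.375, 2.3) − 0.05·(-6.85, 5.075) = (-1.0325, 2.04625)
Step 3: at (-1.0325, 2.04625), ∇F = (-4.18625, 5.0875) → (-1.0325, 2.04625) − 0.05·(-4.18625, 5.0875) = (-0.8231875, 1.791875)

(-0.8231875, 1.791875)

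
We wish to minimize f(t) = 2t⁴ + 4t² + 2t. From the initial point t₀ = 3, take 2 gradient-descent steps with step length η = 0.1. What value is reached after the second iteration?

7618.0624

f′(t) = 8t³ + 8t + 2
Step 1: f′(3) = 242; t₁ = 3 − 0.1·242 = -21.2
Step 2: f′(-21.2) = -76392.624; t₂ = -21.2 − 0.1·(-76392.624) = 7618.0624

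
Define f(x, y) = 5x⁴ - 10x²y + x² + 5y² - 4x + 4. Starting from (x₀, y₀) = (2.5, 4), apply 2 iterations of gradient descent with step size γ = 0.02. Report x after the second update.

0.7053332

∇f = (20x³ - 20xy + 2x - 4, -10x² + 10y)
Step 1: at (2.5, 4), ∇f = (113.5, -22.5) → (2.5, 4) − 0.02·(113.5, -22.5) = (0.23, 4.45)
Step 2: at (0.23, 4.45), ∇f = (-23.76666, 43.971) → (0.23, 4.45) − 0.02·(-23.76666, 43.971) = (0.7053332, 3.57058)
x = 0.7053332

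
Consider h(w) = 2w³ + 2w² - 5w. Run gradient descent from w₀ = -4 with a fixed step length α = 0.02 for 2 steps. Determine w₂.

h′(w) = 6w² + 4w - 5
w₁ = -4 − 0.02·75 = -5.5
w₂ = -5.5 − 0.02·154.5 = -8.59

-8.59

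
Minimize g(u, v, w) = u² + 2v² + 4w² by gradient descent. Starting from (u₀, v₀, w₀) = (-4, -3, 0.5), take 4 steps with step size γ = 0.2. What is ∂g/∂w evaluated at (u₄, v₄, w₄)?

∇g = (2u, 4v, 8w)
Step 1: at (-4, -3, 0.5), ∇g = (-8, -12, 4) → (-4, -3, 0.5) − 0.2·(-8, -12, 4) = (-2.4, -0.6, -0.3)
Step 2: at (-2.4, -0.6, -0.3), ∇g = (-4.8, -2.4, -2.4) → (-2.4, -0.6, -0.3) − 0.2·(-4.8, -2.4, -2.4) = (-1.44, -0.12, 0.18)
Step 3: at (-1.44, -0.12, 0.18), ∇g = (-2.88, -0.48, 1.44) → (-1.44, -0.12, 0.18) − 0.2·(-2.88, -0.48, 1.44) = (-0.864, -0.024, -0.108)
Step 4: at (-0.864, -0.024, -0.108), ∇g = (-1.728, -0.096, -0.864) → (-0.864, -0.024, -0.108) − 0.2·(-1.728, -0.096, -0.864) = (-0.5184, -0.0048, 0.0648)
∂g/∂w at (-0.5184, -0.0048, 0.0648) = 0.5184

0.5184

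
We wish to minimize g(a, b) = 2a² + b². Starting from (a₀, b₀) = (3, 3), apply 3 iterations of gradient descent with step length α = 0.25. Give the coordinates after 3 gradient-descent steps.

(0, 0.375)

∇g = (4a, 2b)
Step 1: at (3, 3), ∇g = (12, 6) → (3, 3) − 0.25·(12, 6) = (0, 1.5)
Step 2: at (0, 1.5), ∇g = (0, 3) → (0, 1.5) − 0.25·(0, 3) = (0, 0.75)
Step 3: at (0, 0.75), ∇g = (0, 1.5) → (0, 0.75) − 0.25·(0, 1.5) = (0, 0.375)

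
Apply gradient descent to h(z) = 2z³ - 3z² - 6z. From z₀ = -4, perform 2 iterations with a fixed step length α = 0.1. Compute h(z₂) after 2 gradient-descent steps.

-9286262.394970112

h′(z) = 6z² - 6z - 6
z₁ = -4 − 0.1·114 = -15.4
z₂ = -15.4 − 0.1·1509.36 = -166.336
h(-166.336) = -9286262.394970112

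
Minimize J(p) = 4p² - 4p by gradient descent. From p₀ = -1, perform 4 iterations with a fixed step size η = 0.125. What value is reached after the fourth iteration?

J′(p) = 8p - 4
Step 1: J′(-1) = -12; p₁ = -1 − 0.125·(-12) = 0.5
Step 2: J′(0.5) = 0; p₂ = 0.5 − 0.125·0 = 0.5
Step 3: J′(0.5) = 0; p₃ = 0.5 − 0.125·0 = 0.5
Step 4: J′(0.5) = 0; p₄ = 0.5 − 0.125·0 = 0.5

0.5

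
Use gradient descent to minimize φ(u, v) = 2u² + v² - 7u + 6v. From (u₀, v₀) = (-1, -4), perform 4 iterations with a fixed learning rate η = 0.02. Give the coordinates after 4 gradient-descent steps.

(-0.22008064, -3.84934656)

∇φ = (4u - 7, 2v + 6)
Step 1: at (-1, -4), ∇φ = (-11, -2) → (-1, -4) − 0.02·(-11, -2) = (-0.78, -3.96)
Step 2: at (-0.78, -3.96), ∇φ = (-10.12, -1.92) → (-0.78, -3.96) − 0.02·(-10.12, -1.92) = (-0.5776, -3.9216)
Step 3: at (-0.5776, -3.9216), ∇φ = (-9.3104, -1.8432) → (-0.5776, -3.9216) − 0.02·(-9.3104, -1.8432) = (-0.391392, -3.884736)
Step 4: at (-0.391392, -3.884736), ∇φ = (-8.565568, -1.769472) → (-0.391392, -3.884736) − 0.02·(-8.565568, -1.769472) = (-0.22008064, -3.84934656)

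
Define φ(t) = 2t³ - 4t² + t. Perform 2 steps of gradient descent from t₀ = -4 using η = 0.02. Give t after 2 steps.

φ′(t) = 6t² - 8t + 1
t₁ = -4 − 0.02·129 = -6.58
t₂ = -6.58 − 0.02·313.4184 = -12.848368

-12.848368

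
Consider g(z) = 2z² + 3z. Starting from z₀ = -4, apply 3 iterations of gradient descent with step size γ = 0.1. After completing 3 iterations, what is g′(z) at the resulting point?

g′(z) = 4z + 3
z₁ = -4 − 0.1·(-13) = -2.7
z₂ = -2.7 − 0.1·(-7.8) = -1.92
z₃ = -1.92 − 0.1·(-4.68) = -1.452
g′(z) at (-1.452) = -2.808

-2.808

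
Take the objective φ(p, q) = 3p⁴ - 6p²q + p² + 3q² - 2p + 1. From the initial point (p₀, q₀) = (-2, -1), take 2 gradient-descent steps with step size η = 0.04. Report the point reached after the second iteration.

∇φ = (12p³ - 12pq + 2p - 2, -6p² + 6q)
Step 1: at (-2, -1), ∇φ = (-126, -30) → (-2, -1) − 0.04·(-126, -30) = (3.04, 0.2)
Step 2: at (3.04, 0.2), ∇φ = (333.917568, -54.2496) → (3.04, 0.2) − 0.04·(333.917568, -54.2496) = (-10.31670272, 2.369984)

(-10.31670272, 2.369984)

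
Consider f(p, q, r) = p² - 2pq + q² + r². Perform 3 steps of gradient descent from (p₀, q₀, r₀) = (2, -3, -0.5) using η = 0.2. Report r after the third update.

-0.108

∇f = (2p - 2q, -2p + 2q, 2r)
(p₁, q₁, r₁) = (2, -3, -0.5) − 0.2·(10, -10, -1) = (0, -1, -0.3)
(p₂, q₂, r₂) = (0, -1, -0.3) − 0.2·(2, -2, -0.6) = (-0.4, -0.6, -0.18)
(p₃, q₃, r₃) = (-0.4, -0.6, -0.18) − 0.2·(0.4, -0.4, -0.36) = (-0.48, -0.52, -0.108)
r = -0.108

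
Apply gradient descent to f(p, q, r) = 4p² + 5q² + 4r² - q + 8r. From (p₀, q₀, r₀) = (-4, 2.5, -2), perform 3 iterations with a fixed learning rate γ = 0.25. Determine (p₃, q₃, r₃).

(4, -8, 0)

∇f = (8p, 10q - 1, 8r + 8)
Step 1: at (-4, 2.5, -2), ∇f = (-32, 24, -8) → (-4, 2.5, -2) − 0.25·(-32, 24, -8) = (4, -3.5, 0)
Step 2: at (4, -3.5, 0), ∇f = (32, -36, 8) → (4, -3.5, 0) − 0.25·(32, -36, 8) = (-4, 5.5, -2)
Step 3: at (-4, 5.5, -2), ∇f = (-32, 54, -8) → (-4, 5.5, -2) − 0.25·(-32, 54, -8) = (4, -8, 0)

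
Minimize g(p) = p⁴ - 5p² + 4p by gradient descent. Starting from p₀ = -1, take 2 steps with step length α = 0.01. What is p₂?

g′(p) = 4p³ - 10p + 4
p₁ = -1 − 0.01·10 = -1.1
p₂ = -1.1 − 0.01·9.676 = -1.19676

-1.19676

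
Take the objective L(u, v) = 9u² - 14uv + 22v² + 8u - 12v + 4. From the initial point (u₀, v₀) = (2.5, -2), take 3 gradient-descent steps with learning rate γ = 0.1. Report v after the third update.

∇L = (18u - 14v + 8, -14u + 44v - 12)
(u₁, v₁) = (2.5, -2) − 0.1·(81, -135) = (-5.6, 11.5)
(u₂, v₂) = (-5.6, 11.5) − 0.1·(-253.8, 572.4) = (19.78, -45.74)
(u₃, v₃) = (19.78, -45.74) − 0.1·(1004.4, -2301.48) = (-80.66, 184.408)
v = 184.408

184.408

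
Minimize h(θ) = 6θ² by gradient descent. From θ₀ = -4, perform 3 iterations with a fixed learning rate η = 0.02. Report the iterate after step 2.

-2.3104

h′(θ) = 12θ
θ₁ = -4 − 0.02·(-48) = -3.04
θ₂ = -3.04 − 0.02·(-36.48) = -2.3104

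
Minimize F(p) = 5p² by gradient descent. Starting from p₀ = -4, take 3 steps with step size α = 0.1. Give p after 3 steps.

F′(p) = 10p
Step 1: F′(-4) = -40; p₁ = -4 − 0.1·(-40) = 0
Step 2: F′(0) = 0; p₂ = 0 − 0.1·0 = 0
Step 3: F′(0) = 0; p₃ = 0 − 0.1·0 = 0

0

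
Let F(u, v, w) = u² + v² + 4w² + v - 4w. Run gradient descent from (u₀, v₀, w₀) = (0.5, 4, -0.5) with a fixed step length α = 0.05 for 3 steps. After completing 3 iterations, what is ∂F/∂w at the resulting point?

∇F = (2u, 2v + 1, 8w - 4)
(u₁, v₁, w₁) = (0.5, 4, -0.5) − 0.05·(1, 9, -8) = (0.45, 3.55, -0.1)
(u₂, v₂, w₂) = (0.45, 3.55, -0.1) − 0.05·(0.9, 8.1, -4.8) = (0.405, 3.145, 0.14)
(u₃, v₃, w₃) = (0.405, 3.145, 0.14) − 0.05·(0.81, 7.29, -2.88) = (0.3645, 2.7805, 0.284)
∂F/∂w at (0.3645, 2.7805, 0.284) = -1.728

-1.728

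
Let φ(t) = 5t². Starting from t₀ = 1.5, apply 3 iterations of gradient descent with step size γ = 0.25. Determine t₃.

φ′(t) = 10t
t₁ = 1.5 − 0.25·15 = -2.25
t₂ = -2.25 − 0.25·(-22.5) = 3.375
t₃ = 3.375 − 0.25·33.75 = -5.0625

-5.0625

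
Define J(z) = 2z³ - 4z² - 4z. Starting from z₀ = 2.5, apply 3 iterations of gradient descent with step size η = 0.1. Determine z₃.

J′(z) = 6z² - 8z - 4
Step 1: J′(2.5) = 13.5; z₁ = 2.5 − 0.1·13.5 = 1.15
Step 2: J′(1.15) = -5.265; z₂ = 1.15 − 0.1·(-5.265) = 1.6765
Step 3: J′(1.6765) = -0.5480865; z₃ = 1.6765 − 0.1·(-0.5480865) = 1.73130865

1.73130865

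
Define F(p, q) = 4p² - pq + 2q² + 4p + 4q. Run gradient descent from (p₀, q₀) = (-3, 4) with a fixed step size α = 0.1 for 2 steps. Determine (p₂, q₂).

∇F = (8p - q + 4, -p + 4q + 4)
(p₁, q₁) = (-3, 4) − 0.1·(-24, 23) = (-0.6, 1.7)
(p₂, q₂) = (-0.6, 1.7) − 0.1·(-2.5, 11.4) = (-0.35, 0.56)

(-0.35, 0.56)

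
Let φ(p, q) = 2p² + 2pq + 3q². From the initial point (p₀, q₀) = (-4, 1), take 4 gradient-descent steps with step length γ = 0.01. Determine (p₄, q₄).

∇φ = (4p + 2q, 2p + 6q)
(p₁, q₁) = (-4, 1) − 0.01·(-14, -2) = (-3.86, 1.02)
(p₂, q₂) = (-3.86, 1.02) − 0.01·(-13.4, -1.6) = (-3.726, 1.036)
(p₃, q₃) = (-3.726, 1.036) − 0.01·(-12.832, -1.236) = (-3.59768, 1.04836)
(p₄, q₄) = (-3.59768, 1.04836) − 0.01·(-12.294, -0.9052) = (-3.47474, 1.057412)

(-3.47474, 1.057412)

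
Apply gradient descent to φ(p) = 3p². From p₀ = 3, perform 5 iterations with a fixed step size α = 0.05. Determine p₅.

φ′(p) = 6p
p₁ = 3 − 0.05·18 = 2.1
p₂ = 2.1 − 0.05·12.6 = 1.47
p₃ = 1.47 − 0.05·8.82 = 1.029
p₄ = 1.029 − 0.05·6.174 = 0.7203
p₅ = 0.7203 − 0.05·4.3218 = 0.50421

0.50421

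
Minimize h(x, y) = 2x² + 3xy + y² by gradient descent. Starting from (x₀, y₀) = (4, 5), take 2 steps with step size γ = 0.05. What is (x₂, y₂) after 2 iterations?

∇h = (4x + 3y, 3x + 2y)
Step 1: at (4, 5), ∇h = (31, 22) → (4, 5) − 0.05·(31, 22) = (2.45, 3.9)
Step 2: at (2.45, 3.9), ∇h = (21.5, 15.15) → (2.45, 3.9) − 0.05·(21.5, 15.15) = (1.375, 3.1425)

(1.375, 3.1425)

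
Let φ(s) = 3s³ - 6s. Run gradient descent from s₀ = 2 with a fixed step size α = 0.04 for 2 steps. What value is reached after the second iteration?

φ′(s) = 9s² - 6
s₁ = 2 − 0.04·30 = 0.8
s₂ = 0.8 − 0.04·(-0.24) = 0.8096

0.8096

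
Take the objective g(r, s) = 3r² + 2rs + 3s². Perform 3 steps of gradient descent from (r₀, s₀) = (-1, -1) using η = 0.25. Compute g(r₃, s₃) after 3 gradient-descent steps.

8

∇g = (6r + 2s, 2r + 6s)
(r₁, s₁) = (-1, -1) − 0.25·(-8, -8) = (1, 1)
(r₂, s₂) = (1, 1) − 0.25·(8, 8) = (-1, -1)
(r₃, s₃) = (-1, -1) − 0.25·(-8, -8) = (1, 1)
g(1, 1) = 8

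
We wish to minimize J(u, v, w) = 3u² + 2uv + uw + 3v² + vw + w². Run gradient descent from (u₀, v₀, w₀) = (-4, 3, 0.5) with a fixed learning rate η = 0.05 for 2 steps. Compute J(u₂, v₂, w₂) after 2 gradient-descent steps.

20.47810625

∇J = (6u + 2v + w, 2u + 6v + w, u + v + 2w)
(u₁, v₁, w₁) = (-4, 3, 0.5) − 0.05·(-17.5, 10.5, 0) = (-3.125, 2.475, 0.5)
(u₂, v₂, w₂) = (-3.125, 2.475, 0.5) − 0.05·(-13.3, 9.1, 0.35) = (-2.46, 2.02, 0.4825)
J(-2.46, 2.02, 0.4825) = 20.47810625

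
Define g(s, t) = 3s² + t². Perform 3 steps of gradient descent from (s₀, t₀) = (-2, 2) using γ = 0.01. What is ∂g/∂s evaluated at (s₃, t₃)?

∇g = (6s, 2t)
Step 1: at (-2, 2), ∇g = (-12, 4) → (-2, 2) − 0.01·(-12, 4) = (-1.88, 1.96)
Step 2: at (-1.88, 1.96), ∇g = (-11.28, 3.92) → (-1.88, 1.96) − 0.01·(-11.28, 3.92) = (-1.7672, 1.9208)
Step 3: at (-1.7672, 1.9208), ∇g = (-10.6032, 3.8416) → (-1.7672, 1.9208) − 0.01·(-10.6032, 3.8416) = (-1.661168, 1.882384)
∂g/∂s at (-1.661168, 1.882384) = -9.967008

-9.967008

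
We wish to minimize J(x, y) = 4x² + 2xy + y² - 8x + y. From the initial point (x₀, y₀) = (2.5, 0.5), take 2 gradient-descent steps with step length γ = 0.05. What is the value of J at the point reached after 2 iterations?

-3.4089

∇J = (8x + 2y - 8, 2x + 2y + 1)
Step 1: at (2.5, 0.5), ∇J = (13, 7) → (2.5, 0.5) − 0.05·(13, 7) = (1.85, 0.15)
Step 2: at (1.85, 0.15), ∇J = (7.1, 5) → (1.85, 0.15) − 0.05·(7.1, 5) = (1.495, -0.1)
J(1.495, -0.1) = -3.4089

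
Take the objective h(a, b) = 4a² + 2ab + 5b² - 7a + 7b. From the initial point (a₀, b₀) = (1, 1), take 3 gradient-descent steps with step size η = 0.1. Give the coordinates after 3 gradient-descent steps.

(1.072, -0.904)

∇h = (8a + 2b - 7, 2a + 10b + 7)
(a₁, b₁) = (1, 1) − 0.1·(3, 19) = (0.7, -0.9)
(a₂, b₂) = (0.7, -0.9) − 0.1·(-3.2, -0.6) = (1.02, -0.84)
(a₃, b₃) = (1.02, -0.84) − 0.1·(-0.52, 0.64) = (1.072, -0.904)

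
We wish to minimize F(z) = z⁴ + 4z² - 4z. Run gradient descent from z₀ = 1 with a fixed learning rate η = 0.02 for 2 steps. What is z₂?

0.73818368

F′(z) = 4z³ + 8z - 4
Step 1: F′(1) = 8; z₁ = 1 − 0.02·8 = 0.84
Step 2: F′(0.84) = 5.090816; z₂ = 0.84 − 0.02·5.090816 = 0.73818368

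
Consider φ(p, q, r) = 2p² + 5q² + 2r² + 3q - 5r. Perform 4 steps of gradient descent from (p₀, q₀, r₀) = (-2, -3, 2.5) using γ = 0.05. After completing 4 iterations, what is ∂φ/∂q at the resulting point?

∇φ = (4p, 10q + 3, 4r - 5)
Step 1: at (-2, -3, 2.5), ∇φ = (-8, -27, 5) → (-2, -3, 2.5) − 0.05·(-8, -27, 5) = (-1.6, -1.65, 2.25)
Step 2: at (-1.6, -1.65, 2.25), ∇φ = (-6.4, -13.5, 4) → (-1.6, -1.65, 2.25) − 0.05·(-6.4, -13.5, 4) = (-1.28, -0.975, 2.05)
Step 3: at (-1.28, -0.975, 2.05), ∇φ = (-5.12, -6.75, 3.2) → (-1.28, -0.975, 2.05) − 0.05·(-5.12, -6.75, 3.2) = (-1.024, -0.6375, 1.89)
Step 4: at (-1.024, -0.6375, 1.89), ∇φ = (-4.096, -3.375, 2.56) → (-1.024, -0.6375, 1.89) − 0.05·(-4.096, -3.375, 2.56) = (-0.8192, -0.46875, 1.762)
∂φ/∂q at (-0.8192, -0.46875, 1.762) = -1.6875

-1.6875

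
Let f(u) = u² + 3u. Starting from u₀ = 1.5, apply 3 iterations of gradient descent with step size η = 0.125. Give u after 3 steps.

-0.234375

f′(u) = 2u + 3
Step 1: f′(1.5) = 6; u₁ = 1.5 − 0.125·6 = 0.75
Step 2: f′(0.75) = 4.5; u₂ = 0.75 − 0.125·4.5 = 0.1875
Step 3: f′(0.1875) = 3.375; u₃ = 0.1875 − 0.125·3.375 = -0.234375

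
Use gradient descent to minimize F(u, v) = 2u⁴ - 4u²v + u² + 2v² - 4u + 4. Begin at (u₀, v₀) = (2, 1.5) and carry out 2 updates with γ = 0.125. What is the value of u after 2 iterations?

∇F = (8u³ - 8uv + 2u - 4, -4u² + 4v)
Step 1: at (2, 1.5), ∇F = (40, -10) → (2, 1.5) − 0.125·(40, -10) = (-3, 2.75)
Step 2: at (-3, 2.75), ∇F = (-160, -25) → (-3, 2.75) − 0.125·(-160, -25) = (17, 5.875)
u = 17

17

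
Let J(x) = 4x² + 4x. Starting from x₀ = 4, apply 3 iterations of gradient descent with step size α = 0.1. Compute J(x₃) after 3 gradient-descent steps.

-0.994816

J′(x) = 8x + 4
Step 1: J′(4) = 36; x₁ = 4 − 0.1·36 = 0.4
Step 2: J′(0.4) = 7.2; x₂ = 0.4 − 0.1·7.2 = -0.32
Step 3: J′(-0.32) = 1.44; x₃ = -0.32 − 0.1·1.44 = -0.464
J(-0.464) = -0.994816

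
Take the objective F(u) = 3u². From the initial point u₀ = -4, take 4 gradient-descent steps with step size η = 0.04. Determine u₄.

-1.33448704

F′(u) = 6u
u₁ = -4 − 0.04·(-24) = -3.04
u₂ = -3.04 − 0.04·(-18.24) = -2.3104
u₃ = -2.3104 − 0.04·(-13.8624) = -1.755904
u₄ = -1.755904 − 0.04·(-10.535424) = -1.33448704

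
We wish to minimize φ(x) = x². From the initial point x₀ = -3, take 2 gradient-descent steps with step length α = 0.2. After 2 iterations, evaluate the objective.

1.1664

φ′(x) = 2x
x₁ = -3 − 0.2·(-6) = -1.8
x₂ = -1.8 − 0.2·(-3.6) = -1.08
φ(-1.08) = 1.1664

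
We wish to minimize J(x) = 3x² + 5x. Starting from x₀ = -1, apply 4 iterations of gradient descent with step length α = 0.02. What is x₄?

J′(x) = 6x + 5
x₁ = -1 − 0.02·(-1) = -0.98
x₂ = -0.98 − 0.02·(-0.88) = -0.9624
x₃ = -0.9624 − 0.02·(-0.7744) = -0.946912
x₄ = -0.946912 − 0.02·(-0.681472) = -0.93328256

-0.93328256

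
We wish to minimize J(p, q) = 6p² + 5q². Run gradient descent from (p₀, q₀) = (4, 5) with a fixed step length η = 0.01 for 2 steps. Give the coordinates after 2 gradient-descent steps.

∇J = (12p, 10q)
(p₁, q₁) = (4, 5) − 0.01·(48, 50) = (3.52, 4.5)
(p₂, q₂) = (3.52, 4.5) − 0.01·(42.24, 45) = (3.0976, 4.05)

(3.0976, 4.05)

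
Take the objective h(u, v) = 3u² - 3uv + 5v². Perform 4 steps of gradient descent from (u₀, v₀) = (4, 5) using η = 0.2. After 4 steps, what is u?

-3.6224

∇h = (6u - 3v, -3u + 10v)
(u₁, v₁) = (4, 5) − 0.2·(9, 38) = (2.2, -2.6)
(u₂, v₂) = (2.2, -2.6) − 0.2·(21, -32.6) = (-2, 3.92)
(u₃, v₃) = (-2, 3.92) − 0.2·(-23.76, 45.2) = (2.752, -5.12)
(u₄, v₄) = (2.752, -5.12) − 0.2·(31.872, -59.456) = (-3.6224, 6.7712)
u = -3.6224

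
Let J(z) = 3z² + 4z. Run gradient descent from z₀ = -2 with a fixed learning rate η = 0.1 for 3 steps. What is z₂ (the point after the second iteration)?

-0.88

J′(z) = 6z + 4
z₁ = -2 − 0.1·(-8) = -1.2
z₂ = -1.2 − 0.1·(-3.2) = -0.88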